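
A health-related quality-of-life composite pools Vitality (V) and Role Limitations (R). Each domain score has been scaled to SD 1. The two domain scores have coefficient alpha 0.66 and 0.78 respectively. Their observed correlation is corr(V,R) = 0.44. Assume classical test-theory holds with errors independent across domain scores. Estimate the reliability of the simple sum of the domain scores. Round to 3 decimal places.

0.806

Var(V+R) = 2 + 2·[0.44] = 2 + 0.88 = 2.88.
Because errors are independent across components, Cov(Tᵢ,Tⱼ) = Cov(Xᵢ,Xⱼ); the off-diagonal part of the true-score variance is the same as above.
True-score variance = [0.66 + 0.78] + 0.88 = 1.44 + 0.88 = 2.32.
Reliability = 2.32 / 2.88 = 0.806.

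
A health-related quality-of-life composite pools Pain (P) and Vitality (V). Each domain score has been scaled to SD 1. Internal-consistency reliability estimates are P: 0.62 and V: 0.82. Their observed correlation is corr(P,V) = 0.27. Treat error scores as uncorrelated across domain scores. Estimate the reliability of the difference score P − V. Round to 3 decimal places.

Var(P−V) = 1 + 1 − 2·0.27 = 2 − 0.54 = 1.46.
With uncorrelated errors the cross-covariances are all true-score covariance, so they carry over unchanged; only the diagonal terms shrink to ρᵢσᵢ².
True-score variance = [0.62 + 0.82] − 0.54 = 1.44 − 0.54 = 0.9.
Reliability = 0.9 / 1.46 = 0.616.

0.616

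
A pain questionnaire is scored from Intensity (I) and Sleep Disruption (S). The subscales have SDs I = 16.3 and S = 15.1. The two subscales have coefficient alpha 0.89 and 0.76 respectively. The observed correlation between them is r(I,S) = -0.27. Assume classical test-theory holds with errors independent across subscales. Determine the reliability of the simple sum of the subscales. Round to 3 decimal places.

0.767

Var(I+S) = 16.3² + 15.1² + 2·[16.3·15.1·(-0.27)] = 493.7 − 132.91 = 360.79.
Because errors are independent across components, Cov(Tᵢ,Tⱼ) = Cov(Xᵢ,Xⱼ); the off-diagonal part of the true-score variance is the same as above.
True-score variance = [16.3²·0.89 + 15.1²·0.76] − 132.91 = 409.752 − 132.91 = 276.841.
Reliability = 276.841 / 360.79 = 0.767.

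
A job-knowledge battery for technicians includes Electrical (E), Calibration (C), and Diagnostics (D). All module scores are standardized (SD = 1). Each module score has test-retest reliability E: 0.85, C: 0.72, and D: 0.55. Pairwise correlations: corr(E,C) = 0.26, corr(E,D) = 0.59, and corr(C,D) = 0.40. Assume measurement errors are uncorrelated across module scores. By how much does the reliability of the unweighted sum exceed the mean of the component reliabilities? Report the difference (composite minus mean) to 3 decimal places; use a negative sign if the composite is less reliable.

0.133

Var(sum) = 3 + 2.5 = 5.5; true-score variance = 2.12 + 2.5 = 4.62; composite reliability = 0.8400.
Mean component reliability = 0.7067.
Difference = 0.8400 − 0.7067 = 0.133.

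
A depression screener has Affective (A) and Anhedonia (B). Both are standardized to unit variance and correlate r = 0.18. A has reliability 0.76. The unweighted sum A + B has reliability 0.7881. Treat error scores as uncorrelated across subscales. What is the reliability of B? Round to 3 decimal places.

0.740

Var(A+B) = 2 + 2·0.18 = 2.360.
True-score variance = ρ_A + ρ_B + 2·0.18, so 0.7881 = (0.76 + ρ_B + 0.36) / 2.360.
ρ_B = 0.7881·2.360 − 0.76 − 0.36 = 0.740.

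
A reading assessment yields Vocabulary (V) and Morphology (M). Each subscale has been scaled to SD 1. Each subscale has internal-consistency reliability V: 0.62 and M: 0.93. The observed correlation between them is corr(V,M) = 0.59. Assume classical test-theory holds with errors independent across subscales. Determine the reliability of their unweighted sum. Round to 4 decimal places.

Var(V+M) = 2 + 2·[0.59] = 2 + 1.18 = 3.18.
Under uncorrelated errors the observed covariances equal the true-score covariances, so only the own-variance terms attenuate.
True-score variance = [0.62 + 0.93] + 1.18 = 1.55 + 1.18 = 2.73.
Reliability = 2.73 / 3.18 = 0.8585.

0.8585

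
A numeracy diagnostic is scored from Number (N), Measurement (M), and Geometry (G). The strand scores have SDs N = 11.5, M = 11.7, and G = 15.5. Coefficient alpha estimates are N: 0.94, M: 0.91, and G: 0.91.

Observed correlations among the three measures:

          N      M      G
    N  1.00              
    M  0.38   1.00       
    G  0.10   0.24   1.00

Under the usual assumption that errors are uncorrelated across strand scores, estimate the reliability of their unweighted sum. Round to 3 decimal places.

Var(N+M+G) = 11.5² + 11.7² + 15.5² + 2·[11.5·11.7·0.38 + 11.5·15.5·0.10 + 11.7·15.5·0.24] = 509.39 + 224.956 = 734.346.
Under uncorrelated errors the observed covariances equal the true-score covariances, so only the own-variance terms attenuate.
True-score variance = [11.5²·0.94 + 11.7²·0.91 + 15.5²·0.91] + 224.956 = 467.512 + 224.956 = 692.468.
Reliability = 692.468 / 734.346 = 0.943.

0.943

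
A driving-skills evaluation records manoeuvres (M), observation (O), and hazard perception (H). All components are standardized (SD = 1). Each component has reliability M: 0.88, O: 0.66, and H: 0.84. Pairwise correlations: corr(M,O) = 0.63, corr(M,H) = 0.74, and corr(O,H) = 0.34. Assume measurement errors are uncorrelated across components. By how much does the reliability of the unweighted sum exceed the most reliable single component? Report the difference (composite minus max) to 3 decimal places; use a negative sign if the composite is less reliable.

Var(sum) = 3 + 3.42 = 6.42; true-score variance = 2.38 + 3.42 = 5.8; composite reliability = 0.9034.
Max component reliability = 0.8800.
Difference = 0.9034 − 0.8800 = 0.023.

0.023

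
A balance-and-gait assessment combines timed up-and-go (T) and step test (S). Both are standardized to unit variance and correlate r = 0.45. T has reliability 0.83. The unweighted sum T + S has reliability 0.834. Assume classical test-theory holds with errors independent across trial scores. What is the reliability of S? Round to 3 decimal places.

0.689

Var(T+S) = 2 + 2·0.45 = 2.900.
True-score variance = ρ_T + ρ_S + 2·0.45, so 0.834 = (0.83 + ρ_S + 0.90) / 2.900.
ρ_S = 0.834·2.900 − 0.83 − 0.90 = 0.689.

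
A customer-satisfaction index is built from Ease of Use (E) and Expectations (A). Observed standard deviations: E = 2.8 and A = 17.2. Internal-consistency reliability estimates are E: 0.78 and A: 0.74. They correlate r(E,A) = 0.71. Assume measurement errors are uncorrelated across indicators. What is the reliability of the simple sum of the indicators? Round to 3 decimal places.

Var(E+A) = 2.8² + 17.2² + 2·[2.8·17.2·0.71] = 303.68 + 68.3872 = 372.067.
With uncorrelated errors the cross-covariances are all true-score covariance, so they carry over unchanged; only the diagonal terms shrink to ρᵢσᵢ².
True-score variance = [2.8²·0.78 + 17.2²·0.74] + 68.3872 = 225.037 + 68.3872 = 293.424.
Reliability = 293.424 / 372.067 = 0.789.

0.789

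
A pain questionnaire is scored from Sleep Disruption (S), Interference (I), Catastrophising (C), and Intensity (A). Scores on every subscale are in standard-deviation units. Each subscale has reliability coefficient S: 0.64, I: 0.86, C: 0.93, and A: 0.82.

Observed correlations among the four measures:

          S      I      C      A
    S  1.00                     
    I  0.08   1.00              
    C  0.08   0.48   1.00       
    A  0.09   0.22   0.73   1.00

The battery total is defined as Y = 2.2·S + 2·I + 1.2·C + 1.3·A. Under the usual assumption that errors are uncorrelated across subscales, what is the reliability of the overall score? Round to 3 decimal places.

0.860

Var(Y) = 2.2² + 2² + 1.2² + 1.3² + 2·[4.4·0.08 + 2.64·0.08 + 2.86·0.09 + 2.4·0.48 + 2.6·0.22 + 1.56·0.73] = 11.97 + 7.3668 = 19.3368.
Under uncorrelated errors the observed covariances equal the true-score covariances, so only the own-variance terms attenuate.
True-score variance = [2.2²·0.64 + 2²·0.86 + 1.2²·0.93 + 1.3²·0.82] + 7.3668 = 9.2626 + 7.3668 = 16.6294.
Reliability = 16.6294 / 19.3368 = 0.860.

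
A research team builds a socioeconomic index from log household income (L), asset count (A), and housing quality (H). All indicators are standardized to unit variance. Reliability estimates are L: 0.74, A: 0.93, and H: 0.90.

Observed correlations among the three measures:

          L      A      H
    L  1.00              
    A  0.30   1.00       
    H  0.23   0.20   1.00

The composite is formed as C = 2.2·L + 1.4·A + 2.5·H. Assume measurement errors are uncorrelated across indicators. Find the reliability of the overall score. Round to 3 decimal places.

0.893

Var(C) = 2.2² + 1.4² + 2.5² + 2·[3.08·0.30 + 5.5·0.23 + 3.5·0.20] = 13.05 + 5.778 = 18.828.
With uncorrelated errors the cross-covariances are all true-score covariance, so they carry over unchanged; only the diagonal terms shrink to ρᵢσᵢ².
True-score variance = [2.2²·0.74 + 1.4²·0.93 + 2.5²·0.90] + 5.778 = 11.0294 + 5.778 = 16.8074.
Reliability = 16.8074 / 18.828 = 0.893.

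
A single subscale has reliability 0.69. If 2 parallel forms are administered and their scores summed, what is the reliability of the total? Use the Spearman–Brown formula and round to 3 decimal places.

0.817

ρ_k = kρ / (1 + (k−1)ρ) = 2·0.69 / (1 + 1·0.69) = 1.380 / 1.690 = 0.817.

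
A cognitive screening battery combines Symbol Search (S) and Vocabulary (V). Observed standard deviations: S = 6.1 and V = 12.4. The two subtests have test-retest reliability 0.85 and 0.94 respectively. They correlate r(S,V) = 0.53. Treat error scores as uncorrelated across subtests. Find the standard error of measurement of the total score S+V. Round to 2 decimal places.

Var(total) = 190.97 + 80.1784 = 271.148.
True-score variance = 176.163 + 80.1784 = 256.341, so reliability = 0.9454.
Error variance = 271.148 − 256.341 = 14.8071; SEM = √14.8071 = 3.85.

3.85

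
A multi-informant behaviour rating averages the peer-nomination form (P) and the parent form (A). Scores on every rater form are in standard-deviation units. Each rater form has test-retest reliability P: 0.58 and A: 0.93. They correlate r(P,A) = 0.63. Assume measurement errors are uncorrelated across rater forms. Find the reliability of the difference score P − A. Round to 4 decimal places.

Var(P−A) = 1 + 1 − 2·0.63 = 2 − 1.26 = 0.74.
Because errors are independent across components, Cov(Tᵢ,Tⱼ) = Cov(Xᵢ,Xⱼ); the off-diagonal part of the true-score variance is the same as above.
True-score variance = [0.58 + 0.93] − 1.26 = 1.51 − 1.26 = 0.25.
Reliability = 0.25 / 0.74 = 0.3378.

0.3378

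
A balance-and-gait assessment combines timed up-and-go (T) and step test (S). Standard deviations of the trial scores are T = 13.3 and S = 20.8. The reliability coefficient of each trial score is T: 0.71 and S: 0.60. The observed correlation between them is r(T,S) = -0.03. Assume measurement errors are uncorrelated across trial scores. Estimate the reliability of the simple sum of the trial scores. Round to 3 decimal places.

Var(T+S) = 13.3² + 20.8² + 2·[13.3·20.8·(-0.03)] = 609.53 − 16.5984 = 592.932.
With uncorrelated errors the cross-covariances are all true-score covariance, so they carry over unchanged; only the diagonal terms shrink to ρᵢσᵢ².
True-score variance = [13.3²·0.71 + 20.8²·0.60] − 16.5984 = 385.176 − 16.5984 = 368.577.
Reliability = 368.577 / 592.932 = 0.622.

0.622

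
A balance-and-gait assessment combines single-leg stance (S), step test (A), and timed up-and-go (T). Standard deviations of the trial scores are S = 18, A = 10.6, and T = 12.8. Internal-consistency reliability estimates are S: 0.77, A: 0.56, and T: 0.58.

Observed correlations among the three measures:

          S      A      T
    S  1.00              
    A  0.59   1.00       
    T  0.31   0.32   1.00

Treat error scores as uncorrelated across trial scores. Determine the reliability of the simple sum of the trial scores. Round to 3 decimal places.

Var(S+A+T) = 18² + 10.6² + 12.8² + 2·[18·10.6·0.59 + 18·12.8·0.31 + 10.6·12.8·0.32] = 600.2 + 454.827 = 1055.03.
With uncorrelated errors the cross-covariances are all true-score covariance, so they carry over unchanged; only the diagonal terms shrink to ρᵢσᵢ².
True-score variance = [18²·0.77 + 10.6²·0.56 + 12.8²·0.58] + 454.827 = 407.429 + 454.827 = 862.256.
Reliability = 862.256 / 1055.03 = 0.817.

0.817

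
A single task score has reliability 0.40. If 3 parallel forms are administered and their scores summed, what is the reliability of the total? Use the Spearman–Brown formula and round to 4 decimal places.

ρ_k = kρ / (1 + (k−1)ρ) = 3·0.40 / (1 + 2·0.40) = 1.200 / 1.800 = 0.6667.

0.6667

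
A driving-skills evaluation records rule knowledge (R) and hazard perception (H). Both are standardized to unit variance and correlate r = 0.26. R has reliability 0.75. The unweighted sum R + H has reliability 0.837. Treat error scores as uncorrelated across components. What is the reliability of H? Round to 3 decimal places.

0.839

Var(R+H) = 2 + 2·0.26 = 2.520.
True-score variance = ρ_R + ρ_H + 2·0.26, so 0.837 = (0.75 + ρ_H + 0.52) / 2.520.
ρ_H = 0.837·2.520 − 0.75 − 0.52 = 0.839.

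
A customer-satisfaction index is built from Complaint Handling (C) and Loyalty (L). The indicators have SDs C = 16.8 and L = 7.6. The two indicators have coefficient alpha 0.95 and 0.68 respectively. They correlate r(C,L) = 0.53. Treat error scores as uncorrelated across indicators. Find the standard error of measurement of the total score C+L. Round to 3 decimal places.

5.709

Var(total) = 340 + 135.341 = 475.341.
True-score variance = 307.405 + 135.341 = 442.746, so reliability = 0.9314.
Error variance = 475.341 − 442.746 = 32.5952; SEM = √32.5952 = 5.709.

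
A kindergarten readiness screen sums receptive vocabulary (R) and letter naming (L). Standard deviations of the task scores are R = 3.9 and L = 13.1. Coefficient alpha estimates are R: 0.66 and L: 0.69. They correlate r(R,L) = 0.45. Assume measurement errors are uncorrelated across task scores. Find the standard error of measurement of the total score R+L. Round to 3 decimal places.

Var(total) = 186.82 + 45.981 = 232.801.
True-score variance = 128.449 + 45.981 = 174.43, so reliability = 0.7493.
Error variance = 232.801 − 174.43 = 58.3705; SEM = √58.3705 = 7.640.

7.640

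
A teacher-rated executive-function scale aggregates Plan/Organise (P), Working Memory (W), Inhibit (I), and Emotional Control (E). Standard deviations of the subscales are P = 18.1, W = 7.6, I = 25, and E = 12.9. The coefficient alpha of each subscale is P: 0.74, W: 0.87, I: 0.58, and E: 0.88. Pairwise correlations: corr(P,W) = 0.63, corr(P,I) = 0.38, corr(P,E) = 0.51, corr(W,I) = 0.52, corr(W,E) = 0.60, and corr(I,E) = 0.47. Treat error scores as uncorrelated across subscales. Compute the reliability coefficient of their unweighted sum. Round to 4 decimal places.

Var(P+W+I+E) = 18.1² + 7.6² + 25² + 12.9² + 2·[18.1·7.6·0.63 + 18.1·25·0.38 + 18.1·12.9·0.51 + 7.6·25·0.52 + 7.6·12.9·0.60 + 25·12.9·0.47] = 1176.78 + 1373.78 = 2550.56.
Under uncorrelated errors the observed covariances equal the true-score covariances, so only the own-variance terms attenuate.
True-score variance = [18.1²·0.74 + 7.6²·0.87 + 25²·0.58 + 12.9²·0.88] + 1373.78 = 801.623 + 1373.78 = 2175.41.
Reliability = 2175.41 / 2550.56 = 0.8529.

0.8529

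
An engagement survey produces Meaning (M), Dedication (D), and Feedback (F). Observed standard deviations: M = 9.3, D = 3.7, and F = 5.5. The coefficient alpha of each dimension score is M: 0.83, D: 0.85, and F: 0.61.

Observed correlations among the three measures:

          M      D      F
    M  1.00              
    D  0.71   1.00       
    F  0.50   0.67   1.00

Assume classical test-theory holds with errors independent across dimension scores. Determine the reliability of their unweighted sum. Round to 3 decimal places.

Var(M+D+F) = 9.3² + 3.7² + 5.5² + 2·[9.3·3.7·0.71 + 9.3·5.5·0.50 + 3.7·5.5·0.67] = 130.43 + 127.281 = 257.711.
Because errors are independent across components, Cov(Tᵢ,Tⱼ) = Cov(Xᵢ,Xⱼ); the off-diagonal part of the true-score variance is the same as above.
True-score variance = [9.3²·0.83 + 3.7²·0.85 + 5.5²·0.61] + 127.281 = 101.876 + 127.281 = 229.157.
Reliability = 229.157 / 257.711 = 0.889.

0.889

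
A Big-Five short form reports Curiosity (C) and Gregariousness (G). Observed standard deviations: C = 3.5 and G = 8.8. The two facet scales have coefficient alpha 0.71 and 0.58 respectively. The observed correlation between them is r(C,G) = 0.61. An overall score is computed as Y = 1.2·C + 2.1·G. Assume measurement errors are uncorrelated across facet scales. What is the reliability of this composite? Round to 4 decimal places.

0.6727

Var(Y) = 1.2²·3.5² + 2.1²·8.8² + 2·[2.52·3.5·8.8·0.61] = 359.15 + 94.6915 = 453.842.
Because errors are independent across components, Cov(Tᵢ,Tⱼ) = Cov(Xᵢ,Xⱼ); the off-diagonal part of the true-score variance is the same as above.
True-score variance = [1.2²·3.5²·0.71 + 2.1²·8.8²·0.58] + 94.6915 = 210.6 + 94.6915 = 305.292.
Reliability = 305.292 / 453.842 = 0.6727.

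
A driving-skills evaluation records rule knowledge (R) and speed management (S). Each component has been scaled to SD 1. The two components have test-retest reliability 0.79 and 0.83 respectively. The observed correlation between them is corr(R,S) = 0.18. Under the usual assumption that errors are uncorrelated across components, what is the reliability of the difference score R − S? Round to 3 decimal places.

Var(R−S) = 1 + 1 − 2·0.18 = 2 − 0.36 = 1.64.
Under uncorrelated errors the observed covariances equal the true-score covariances, so only the own-variance terms attenuate.
True-score variance = [0.79 + 0.83] − 0.36 = 1.62 − 0.36 = 1.26.
Reliability = 1.26 / 1.64 = 0.768.

0.768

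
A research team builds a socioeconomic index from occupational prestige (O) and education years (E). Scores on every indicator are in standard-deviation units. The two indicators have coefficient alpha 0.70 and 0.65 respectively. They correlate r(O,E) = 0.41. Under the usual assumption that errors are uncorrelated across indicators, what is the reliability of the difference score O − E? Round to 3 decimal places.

0.449

Var(O−E) = 1 + 1 − 2·0.41 = 2 − 0.82 = 1.18.
Because errors are independent across components, Cov(Tᵢ,Tⱼ) = Cov(Xᵢ,Xⱼ); the off-diagonal part of the true-score variance is the same as above.
True-score variance = [0.70 + 0.65] − 0.82 = 1.35 − 0.82 = 0.53.
Reliability = 0.53 / 1.18 = 0.449.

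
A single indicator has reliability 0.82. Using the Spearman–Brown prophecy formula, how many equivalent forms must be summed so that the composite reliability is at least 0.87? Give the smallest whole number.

2

k ≥ ρ*(1−ρ₁)/(ρ₁(1−ρ*)) = 0.87·0.18 / (0.82·0.13) = 1.469.
Smallest integer k = 2.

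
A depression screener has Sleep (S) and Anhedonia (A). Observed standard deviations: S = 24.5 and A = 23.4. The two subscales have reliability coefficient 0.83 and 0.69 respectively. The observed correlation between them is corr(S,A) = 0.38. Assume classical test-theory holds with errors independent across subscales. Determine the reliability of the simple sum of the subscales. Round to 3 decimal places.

Var(S+A) = 24.5² + 23.4² + 2·[24.5·23.4·0.38] = 1147.81 + 435.708 = 1583.52.
Under uncorrelated errors the observed covariances equal the true-score covariances, so only the own-variance terms attenuate.
True-score variance = [24.5²·0.83 + 23.4²·0.69] + 435.708 = 876.024 + 435.708 = 1311.73.
Reliability = 1311.73 / 1583.52 = 0.828.

0.828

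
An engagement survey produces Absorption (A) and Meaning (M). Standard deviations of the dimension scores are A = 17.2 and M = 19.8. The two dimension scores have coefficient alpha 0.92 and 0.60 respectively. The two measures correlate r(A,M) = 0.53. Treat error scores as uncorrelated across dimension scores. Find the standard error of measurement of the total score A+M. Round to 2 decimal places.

Var(total) = 687.88 + 360.994 = 1048.87.
True-score variance = 507.397 + 360.994 = 868.39, so reliability = 0.8279.
Error variance = 1048.87 − 868.39 = 180.483; SEM = √180.483 = 13.43.

13.43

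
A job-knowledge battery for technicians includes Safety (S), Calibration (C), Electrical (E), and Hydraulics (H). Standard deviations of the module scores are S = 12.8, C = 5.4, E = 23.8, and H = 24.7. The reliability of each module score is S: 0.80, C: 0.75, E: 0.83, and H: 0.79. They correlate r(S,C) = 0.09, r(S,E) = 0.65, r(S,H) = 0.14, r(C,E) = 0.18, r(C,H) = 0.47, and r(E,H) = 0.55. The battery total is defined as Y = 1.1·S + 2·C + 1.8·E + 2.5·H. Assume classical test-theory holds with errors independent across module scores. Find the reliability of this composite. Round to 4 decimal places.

Var(Y) = 1.1²·12.8² + 2²·5.4² + 1.8²·23.8² + 2.5²·24.7² + 2·[2.2·12.8·5.4·0.09 + 1.98·12.8·23.8·0.65 + 2.75·12.8·24.7·0.14 + 3.6·5.4·23.8·0.18 + 5·5.4·24.7·0.47 + 4.5·23.8·24.7·0.55] = 5963.21 + 4758.31 = 10721.5.
With uncorrelated errors the cross-covariances are all true-score covariance, so they carry over unchanged; only the diagonal terms shrink to ρᵢσᵢ².
True-score variance = [1.1²·12.8²·0.80 + 2²·5.4²·0.75 + 1.8²·23.8²·0.83 + 2.5²·24.7²·0.79] + 4758.31 = 4781.67 + 4758.31 = 9539.98.
Reliability = 9539.98 / 10721.5 = 0.8898.

0.8898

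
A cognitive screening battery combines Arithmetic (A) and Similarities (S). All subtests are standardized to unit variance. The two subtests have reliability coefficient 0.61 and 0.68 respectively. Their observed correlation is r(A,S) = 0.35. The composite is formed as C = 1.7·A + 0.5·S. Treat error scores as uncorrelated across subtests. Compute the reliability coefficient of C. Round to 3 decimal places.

Var(C) = 1.7² + 0.5² + 2·[0.85·0.35] = 3.14 + 0.595 = 3.735.
With uncorrelated errors the cross-covariances are all true-score covariance, so they carry over unchanged; only the diagonal terms shrink to ρᵢσᵢ².
True-score variance = [1.7²·0.61 + 0.5²·0.68] + 0.595 = 1.9329 + 0.595 = 2.5279.
Reliability = 2.5279 / 3.735 = 0.677.

0.677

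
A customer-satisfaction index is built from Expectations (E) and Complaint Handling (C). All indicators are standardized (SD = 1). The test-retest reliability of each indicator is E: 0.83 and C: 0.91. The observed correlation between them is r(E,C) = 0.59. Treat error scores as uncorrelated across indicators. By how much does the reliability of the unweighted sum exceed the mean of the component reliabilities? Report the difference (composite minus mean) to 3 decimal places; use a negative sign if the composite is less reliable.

0.048

Var(sum) = 2 + 1.18 = 3.18; true-score variance = 1.74 + 1.18 = 2.92; composite reliability = 0.9182.
Mean component reliability = 0.8700.
Difference = 0.9182 − 0.8700 = 0.048.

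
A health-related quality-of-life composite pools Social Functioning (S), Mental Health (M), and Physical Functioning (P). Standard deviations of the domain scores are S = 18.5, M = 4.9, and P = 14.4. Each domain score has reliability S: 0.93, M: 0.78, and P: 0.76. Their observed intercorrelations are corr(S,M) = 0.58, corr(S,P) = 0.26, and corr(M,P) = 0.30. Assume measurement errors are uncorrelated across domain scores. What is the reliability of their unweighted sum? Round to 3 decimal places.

Var(S+M+P) = 18.5² + 4.9² + 14.4² + 2·[18.5·4.9·0.58 + 18.5·14.4·0.26 + 4.9·14.4·0.30] = 573.62 + 286.018 = 859.638.
Under uncorrelated errors the observed covariances equal the true-score covariances, so only the own-variance terms attenuate.
True-score variance = [18.5²·0.93 + 4.9²·0.78 + 14.4²·0.76] + 286.018 = 494.614 + 286.018 = 780.632.
Reliability = 780.632 / 859.638 = 0.908.

0.908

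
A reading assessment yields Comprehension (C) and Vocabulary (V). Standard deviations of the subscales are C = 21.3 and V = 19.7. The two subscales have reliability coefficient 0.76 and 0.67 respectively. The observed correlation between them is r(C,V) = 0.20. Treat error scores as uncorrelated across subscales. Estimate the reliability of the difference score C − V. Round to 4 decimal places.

0.6484

Var(C−V) = 21.3² + 19.7² − 2·21.3·19.7·0.20 = 841.78 − 167.844 = 673.936.
Under uncorrelated errors the observed covariances equal the true-score covariances, so only the own-variance terms attenuate.
True-score variance = [21.3²·0.76 + 19.7²·0.67] − 167.844 = 604.825 − 167.844 = 436.981.
Reliability = 436.981 / 673.936 = 0.6484.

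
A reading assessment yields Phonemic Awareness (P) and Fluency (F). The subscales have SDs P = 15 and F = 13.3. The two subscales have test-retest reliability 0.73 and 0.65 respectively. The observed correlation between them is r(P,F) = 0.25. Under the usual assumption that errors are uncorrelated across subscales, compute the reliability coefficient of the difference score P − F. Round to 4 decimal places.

Var(P−F) = 15² + 13.3² − 2·15·13.3·0.25 = 401.89 − 99.75 = 302.14.
With uncorrelated errors the cross-covariances are all true-score covariance, so they carry over unchanged; only the diagonal terms shrink to ρᵢσᵢ².
True-score variance = [15²·0.73 + 13.3²·0.65] − 99.75 = 279.228 − 99.75 = 179.478.
Reliability = 179.478 / 302.14 = 0.5940.

0.5940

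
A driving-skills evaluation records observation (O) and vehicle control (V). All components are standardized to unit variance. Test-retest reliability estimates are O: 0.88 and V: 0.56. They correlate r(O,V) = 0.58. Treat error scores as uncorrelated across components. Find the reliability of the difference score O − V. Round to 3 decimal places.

Var(O−V) = 1 + 1 − 2·0.58 = 2 − 1.16 = 0.84.
With uncorrelated errors the cross-covariances are all true-score covariance, so they carry over unchanged; only the diagonal terms shrink to ρᵢσᵢ².
True-score variance = [0.88 + 0.56] − 1.16 = 1.44 − 1.16 = 0.28.
Reliability = 0.28 / 0.84 = 0.333.

0.333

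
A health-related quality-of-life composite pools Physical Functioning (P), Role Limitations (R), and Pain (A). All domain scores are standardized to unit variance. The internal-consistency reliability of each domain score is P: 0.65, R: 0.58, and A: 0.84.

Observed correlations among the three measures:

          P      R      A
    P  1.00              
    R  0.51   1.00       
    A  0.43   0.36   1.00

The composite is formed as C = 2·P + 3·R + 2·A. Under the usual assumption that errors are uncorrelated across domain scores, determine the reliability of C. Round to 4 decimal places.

0.8115

Var(C) = 2² + 3² + 2² + 2·[6·0.51 + 4·0.43 + 6·0.36] = 17 + 13.88 = 30.88.
Because errors are independent across components, Cov(Tᵢ,Tⱼ) = Cov(Xᵢ,Xⱼ); the off-diagonal part of the true-score variance is the same as above.
True-score variance = [2²·0.65 + 3²·0.58 + 2²·0.84] + 13.88 = 11.18 + 13.88 = 25.06.
Reliability = 25.06 / 30.88 = 0.8115.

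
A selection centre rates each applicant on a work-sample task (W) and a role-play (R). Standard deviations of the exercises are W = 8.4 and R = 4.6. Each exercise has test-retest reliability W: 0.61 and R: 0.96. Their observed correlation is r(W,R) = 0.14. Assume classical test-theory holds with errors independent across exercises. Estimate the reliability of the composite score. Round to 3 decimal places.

0.723

Var(W+R) = 8.4² + 4.6² + 2·[8.4·4.6·0.14] = 91.72 + 10.8192 = 102.539.
Under uncorrelated errors the observed covariances equal the true-score covariances, so only the own-variance terms attenuate.
True-score variance = [8.4²·0.61 + 4.6²·0.96] + 10.8192 = 63.3552 + 10.8192 = 74.1744.
Reliability = 74.1744 / 102.539 = 0.723.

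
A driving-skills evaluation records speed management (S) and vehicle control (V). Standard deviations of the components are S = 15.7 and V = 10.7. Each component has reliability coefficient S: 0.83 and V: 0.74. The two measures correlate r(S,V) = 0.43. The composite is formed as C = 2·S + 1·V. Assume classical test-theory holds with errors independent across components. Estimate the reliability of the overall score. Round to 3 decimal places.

Var(C) = 2²·15.7² + 10.7² + 2·[2·15.7·10.7·0.43] = 1100.45 + 288.943 = 1389.39.
Under uncorrelated errors the observed covariances equal the true-score covariances, so only the own-variance terms attenuate.
True-score variance = [2²·15.7²·0.83 + 10.7²·0.74] + 288.943 = 903.069 + 288.943 = 1192.01.
Reliability = 1192.01 / 1389.39 = 0.858.

0.858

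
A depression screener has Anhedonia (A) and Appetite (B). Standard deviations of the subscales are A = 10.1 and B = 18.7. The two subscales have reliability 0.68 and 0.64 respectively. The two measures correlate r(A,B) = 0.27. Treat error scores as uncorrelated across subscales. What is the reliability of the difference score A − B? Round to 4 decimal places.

Var(A−B) = 10.1² + 18.7² − 2·10.1·18.7·0.27 = 451.7 − 101.99 = 349.71.
With uncorrelated errors the cross-covariances are all true-score covariance, so they carry over unchanged; only the diagonal terms shrink to ρᵢσᵢ².
True-score variance = [10.1²·0.68 + 18.7²·0.64] − 101.99 = 293.168 − 101.99 = 191.179.
Reliability = 191.179 / 349.71 = 0.5467.

0.5467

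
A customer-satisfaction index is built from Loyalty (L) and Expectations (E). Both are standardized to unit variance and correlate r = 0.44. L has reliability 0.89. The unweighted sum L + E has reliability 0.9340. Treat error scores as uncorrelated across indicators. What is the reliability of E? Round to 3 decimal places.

Var(L+E) = 2 + 2·0.44 = 2.880.
True-score variance = ρ_L + ρ_E + 2·0.44, so 0.9340 = (0.89 + ρ_E + 0.88) / 2.880.
ρ_E = 0.9340·2.880 − 0.89 − 0.88 = 0.920.

0.920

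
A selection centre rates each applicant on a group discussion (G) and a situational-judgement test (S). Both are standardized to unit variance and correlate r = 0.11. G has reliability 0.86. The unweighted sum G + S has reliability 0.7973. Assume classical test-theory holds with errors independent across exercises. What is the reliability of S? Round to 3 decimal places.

Var(G+S) = 2 + 2·0.11 = 2.220.
True-score variance = ρ_G + ρ_S + 2·0.11, so 0.7973 = (0.86 + ρ_S + 0.22) / 2.220.
ρ_S = 0.7973·2.220 − 0.86 − 0.22 = 0.690.

0.690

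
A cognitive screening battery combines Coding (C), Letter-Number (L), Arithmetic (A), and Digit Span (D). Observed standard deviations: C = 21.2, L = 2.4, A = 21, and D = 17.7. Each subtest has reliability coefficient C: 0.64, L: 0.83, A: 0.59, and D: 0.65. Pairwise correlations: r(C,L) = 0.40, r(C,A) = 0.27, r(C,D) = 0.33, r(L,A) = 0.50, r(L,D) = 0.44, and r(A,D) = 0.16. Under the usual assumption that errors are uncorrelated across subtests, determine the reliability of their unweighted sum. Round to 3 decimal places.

0.767

Var(C+L+A+D) = 21.2² + 2.4² + 21² + 17.7² + 2·[21.2·2.4·0.40 + 21.2·21·0.27 + 21.2·17.7·0.33 + 2.4·21·0.50 + 2.4·17.7·0.44 + 21·17.7·0.16] = 1209.49 + 735.497 = 1944.99.
Under uncorrelated errors the observed covariances equal the true-score covariances, so only the own-variance terms attenuate.
True-score variance = [21.2²·0.64 + 2.4²·0.83 + 21²·0.59 + 17.7²·0.65] + 735.497 = 756.251 + 735.497 = 1491.75.
Reliability = 1491.75 / 1944.99 = 0.767.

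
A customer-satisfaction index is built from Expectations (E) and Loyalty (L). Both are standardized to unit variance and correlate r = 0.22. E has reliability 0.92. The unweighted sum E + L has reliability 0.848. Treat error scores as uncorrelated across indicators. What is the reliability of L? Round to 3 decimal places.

0.709

Var(E+L) = 2 + 2·0.22 = 2.440.
True-score variance = ρ_E + ρ_L + 2·0.22, so 0.848 = (0.92 + ρ_L + 0.44) / 2.440.
ρ_L = 0.848·2.440 − 0.92 − 0.44 = 0.709.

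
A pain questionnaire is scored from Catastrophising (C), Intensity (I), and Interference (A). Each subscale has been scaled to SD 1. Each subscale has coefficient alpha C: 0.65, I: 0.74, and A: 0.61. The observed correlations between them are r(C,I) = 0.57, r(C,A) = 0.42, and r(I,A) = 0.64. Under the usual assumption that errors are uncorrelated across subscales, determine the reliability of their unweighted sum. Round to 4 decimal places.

0.8403

Var(C+I+A) = 3 + 2·[0.57 + 0.42 + 0.64] = 3 + 3.26 = 6.26.
With uncorrelated errors the cross-covariances are all true-score covariance, so they carry over unchanged; only the diagonal terms shrink to ρᵢσᵢ².
True-score variance = [0.65 + 0.74 + 0.61] + 3.26 = 2 + 3.26 = 5.26.
Reliability = 5.26 / 6.26 = 0.8403.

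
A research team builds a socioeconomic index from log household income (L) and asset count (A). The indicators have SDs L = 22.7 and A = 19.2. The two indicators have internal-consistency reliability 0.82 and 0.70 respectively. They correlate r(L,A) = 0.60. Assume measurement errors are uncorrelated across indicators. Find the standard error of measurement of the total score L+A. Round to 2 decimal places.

Var(total) = 883.93 + 523.008 = 1406.94.
True-score variance = 680.586 + 523.008 = 1203.59, so reliability = 0.8555.
Error variance = 1406.94 − 1203.59 = 203.344; SEM = √203.344 = 14.26.

14.26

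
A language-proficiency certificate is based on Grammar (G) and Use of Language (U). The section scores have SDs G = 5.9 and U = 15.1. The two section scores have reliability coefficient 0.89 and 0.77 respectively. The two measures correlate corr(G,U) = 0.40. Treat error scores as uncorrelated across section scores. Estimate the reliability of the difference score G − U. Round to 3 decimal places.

0.706

Var(G−U) = 5.9² + 15.1² − 2·5.9·15.1·0.40 = 262.82 − 71.272 = 191.548.
Under uncorrelated errors the observed covariances equal the true-score covariances, so only the own-variance terms attenuate.
True-score variance = [5.9²·0.89 + 15.1²·0.77] − 71.272 = 206.549 − 71.272 = 135.277.
Reliability = 135.277 / 191.548 = 0.706.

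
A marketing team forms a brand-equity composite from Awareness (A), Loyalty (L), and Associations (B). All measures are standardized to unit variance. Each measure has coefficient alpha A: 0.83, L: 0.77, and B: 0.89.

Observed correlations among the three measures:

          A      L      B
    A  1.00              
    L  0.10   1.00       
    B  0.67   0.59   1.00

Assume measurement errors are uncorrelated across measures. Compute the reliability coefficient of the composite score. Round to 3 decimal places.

Var(A+L+B) = 3 + 2·[0.10 + 0.67 + 0.59] = 3 + 2.72 = 5.72.
With uncorrelated errors the cross-covariances are all true-score covariance, so they carry over unchanged; only the diagonal terms shrink to ρᵢσᵢ².
True-score variance = [0.83 + 0.77 + 0.89] + 2.72 = 2.49 + 2.72 = 5.21.
Reliability = 5.21 / 5.72 = 0.911.

0.911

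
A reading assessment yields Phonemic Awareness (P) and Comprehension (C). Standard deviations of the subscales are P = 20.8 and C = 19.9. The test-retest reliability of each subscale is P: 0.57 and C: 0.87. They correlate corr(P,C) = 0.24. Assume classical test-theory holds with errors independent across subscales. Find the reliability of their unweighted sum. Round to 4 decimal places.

Var(P+C) = 20.8² + 19.9² + 2·[20.8·19.9·0.24] = 828.65 + 198.682 = 1027.33.
Because errors are independent across components, Cov(Tᵢ,Tⱼ) = Cov(Xᵢ,Xⱼ); the off-diagonal part of the true-score variance is the same as above.
True-score variance = [20.8²·0.57 + 19.9²·0.87] + 198.682 = 591.133 + 198.682 = 789.815.
Reliability = 789.815 / 1027.33 = 0.7688.

0.7688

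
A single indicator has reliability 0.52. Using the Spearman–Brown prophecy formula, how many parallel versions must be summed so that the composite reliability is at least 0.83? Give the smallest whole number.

5

k ≥ ρ*(1−ρ₁)/(ρ₁(1−ρ*)) = 0.83·0.48 / (0.52·0.17) = 4.507.
Smallest integer k = 5.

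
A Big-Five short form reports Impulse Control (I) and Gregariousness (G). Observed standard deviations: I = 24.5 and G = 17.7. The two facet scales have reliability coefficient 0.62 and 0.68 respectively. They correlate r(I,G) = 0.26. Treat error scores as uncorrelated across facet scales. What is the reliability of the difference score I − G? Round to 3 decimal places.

0.523

Var(I−G) = 24.5² + 17.7² − 2·24.5·17.7·0.26 = 913.54 − 225.498 = 688.042.
With uncorrelated errors the cross-covariances are all true-score covariance, so they carry over unchanged; only the diagonal terms shrink to ρᵢσᵢ².
True-score variance = [24.5²·0.62 + 17.7²·0.68] − 225.498 = 585.192 − 225.498 = 359.694.
Reliability = 359.694 / 688.042 = 0.523.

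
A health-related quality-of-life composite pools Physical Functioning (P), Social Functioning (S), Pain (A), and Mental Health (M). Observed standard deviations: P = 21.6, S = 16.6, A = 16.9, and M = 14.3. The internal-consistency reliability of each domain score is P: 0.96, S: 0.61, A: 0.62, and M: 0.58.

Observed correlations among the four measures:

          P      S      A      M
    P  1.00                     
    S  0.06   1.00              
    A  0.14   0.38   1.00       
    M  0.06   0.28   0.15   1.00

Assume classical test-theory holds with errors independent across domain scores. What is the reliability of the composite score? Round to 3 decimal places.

0.825

Var(P+S+A+M) = 21.6² + 16.6² + 16.9² + 14.3² + 2·[21.6·16.6·0.06 + 21.6·16.9·0.14 + 21.6·14.3·0.06 + 16.6·16.9·0.38 + 16.6·14.3·0.28 + 16.9·14.3·0.15] = 1232.22 + 600.948 = 1833.17.
Under uncorrelated errors the observed covariances equal the true-score covariances, so only the own-variance terms attenuate.
True-score variance = [21.6²·0.96 + 16.6²·0.61 + 16.9²·0.62 + 14.3²·0.58] + 600.948 = 911.672 + 600.948 = 1512.62.
Reliability = 1512.62 / 1833.17 = 0.825.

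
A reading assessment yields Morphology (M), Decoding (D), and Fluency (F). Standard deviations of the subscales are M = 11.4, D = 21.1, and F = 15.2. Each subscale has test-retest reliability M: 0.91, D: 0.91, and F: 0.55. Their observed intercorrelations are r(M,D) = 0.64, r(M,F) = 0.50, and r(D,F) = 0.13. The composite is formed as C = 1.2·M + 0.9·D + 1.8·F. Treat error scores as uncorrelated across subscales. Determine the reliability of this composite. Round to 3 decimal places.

Var(C) = 1.2²·11.4² + 0.9²·21.1² + 1.8²·15.2² + 2·[1.08·11.4·21.1·0.64 + 2.16·11.4·15.2·0.50 + 1.62·21.1·15.2·0.13] = 1296.33 + 841.895 = 2138.23.
With uncorrelated errors the cross-covariances are all true-score covariance, so they carry over unchanged; only the diagonal terms shrink to ρᵢσᵢ².
True-score variance = [1.2²·11.4²·0.91 + 0.9²·21.1²·0.91 + 1.8²·15.2²·0.55] + 841.895 = 910.177 + 841.895 = 1752.07.
Reliability = 1752.07 / 2138.23 = 0.819.

0.819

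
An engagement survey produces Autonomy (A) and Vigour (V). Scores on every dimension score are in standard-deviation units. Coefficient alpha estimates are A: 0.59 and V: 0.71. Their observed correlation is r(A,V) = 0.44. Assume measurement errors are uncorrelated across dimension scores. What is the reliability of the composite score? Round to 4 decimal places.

0.7569

Var(A+V) = 2 + 2·[0.44] = 2 + 0.88 = 2.88.
Because errors are independent across components, Cov(Tᵢ,Tⱼ) = Cov(Xᵢ,Xⱼ); the off-diagonal part of the true-score variance is the same as above.
True-score variance = [0.59 + 0.71] + 0.88 = 1.3 + 0.88 = 2.18.
Reliability = 2.18 / 2.88 = 0.7569.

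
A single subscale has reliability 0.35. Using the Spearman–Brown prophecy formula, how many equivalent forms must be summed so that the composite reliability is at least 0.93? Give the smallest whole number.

25

k ≥ ρ*(1−ρ₁)/(ρ₁(1−ρ*)) = 0.93·0.65 / (0.35·0.07) = 24.673.
Smallest integer k = 25.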